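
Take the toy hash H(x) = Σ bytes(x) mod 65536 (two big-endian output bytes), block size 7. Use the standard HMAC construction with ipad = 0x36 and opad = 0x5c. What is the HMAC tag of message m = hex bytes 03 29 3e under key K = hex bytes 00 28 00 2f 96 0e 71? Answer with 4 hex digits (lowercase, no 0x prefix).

Key hex bytes 00 28 00 2f 96 0e 71 is exactly B = 7 bytes: K' = 00 28 00 2f 96 0e 71.
K' ⊕ ipad = 36 1e 36 19 a0 38 47.  K' ⊕ opad = 5c 74 5c 73 ca 52 2d.
Inner input = (K'⊕ipad) ∥ m = 36 1e 36 19 a0 38 47 ∥ 03 29 3e.
Inner hash: sum = 54+30+54+25+160+56+71+3+41+62 = 556 → 02 2c.
Outer input = (K'⊕opad) ∥ inner = 5c 74 5c 73 ca 52 2d ∥ 02 2c.
Outer hash (tag): sum = 92+116+92+115+202+82+45+2+44 = 790 → 03 16.

0316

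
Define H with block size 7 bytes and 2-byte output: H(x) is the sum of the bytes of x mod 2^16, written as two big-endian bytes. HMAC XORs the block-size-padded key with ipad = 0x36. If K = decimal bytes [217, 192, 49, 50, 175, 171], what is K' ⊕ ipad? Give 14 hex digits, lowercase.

eff60704999d36

Key decimal bytes [217, 192, 49, 50, 175, 171] = d9 c0 31 32 af ab is 6 bytes ≤ B = 7; zero-pad to 7 bytes: K' = d9 c0 31 32 af ab 00.
XOR each byte with 0x36: d9⊕36=ef, c0⊕36=f6, 31⊕36=07, 32⊕36=04, af⊕36=99, ab⊕36=9d, 00⊕36=36.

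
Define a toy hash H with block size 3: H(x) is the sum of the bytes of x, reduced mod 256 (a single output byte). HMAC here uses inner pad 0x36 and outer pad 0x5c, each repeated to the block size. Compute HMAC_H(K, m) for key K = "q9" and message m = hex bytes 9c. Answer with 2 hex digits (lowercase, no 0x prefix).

16

Key "q9" = 71 39 is 2 bytes ≤ B = 3; zero-pad to 3 bytes: K' = 71 39 00.
K' ⊕ ipad = 47 0f 36.  K' ⊕ opad = 2d 65 5c.
Inner input = (K'⊕ipad) ∥ m = 47 0f 36 ∥ 9c.
Inner hash: sum = 71+15+54+156 = 296; mod 256 = 40 → 28.
Outer input = (K'⊕opad) ∥ inner = 2d 65 5c ∥ 28.
Outer hash (tag): sum = 45+101+92+40 = 278; mod 256 = 22 → 16.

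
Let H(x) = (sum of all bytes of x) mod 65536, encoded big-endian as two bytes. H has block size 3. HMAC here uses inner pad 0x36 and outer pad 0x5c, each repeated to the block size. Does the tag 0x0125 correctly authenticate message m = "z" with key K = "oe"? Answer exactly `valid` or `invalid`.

valid

Key "oe" = 6f 65 is 2 bytes ≤ B = 3; zero-pad to 3 bytes: K' = 6f 65 00.
K' ⊕ ipad = 59 53 36; K' ⊕ opad = 33 39 5c.
Inner hash: sum = 89+83+54+122 = 348 → 01 5c.
Outer hash (recomputed tag): sum = 51+57+92+1+92 = 293 → 01 25.
Recomputed tag = 0125; claimed = 0125 → match.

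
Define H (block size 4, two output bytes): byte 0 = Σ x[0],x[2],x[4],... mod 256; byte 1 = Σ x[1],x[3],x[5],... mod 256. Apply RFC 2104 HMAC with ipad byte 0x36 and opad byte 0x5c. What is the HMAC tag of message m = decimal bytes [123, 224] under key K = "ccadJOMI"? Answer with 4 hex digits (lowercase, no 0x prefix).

81de

Key "ccadJOMI" = 63 63 61 64 4a 4f 4d 49 is 8 bytes > B = 4, so hash it first: H(key) = 5b 5f, then zero-pad to 4 bytes: K' = 5b 5f 00 00.
K' ⊕ ipad = 6d 69 36 36.  K' ⊕ opad = 07 03 5c 5c.
Inner input = (K'⊕ipad) ∥ m = 6d 69 36 36 ∥ 7b e0.
Inner hash: even-index sum = 286 mod 256 = 30; odd-index sum = 383 mod 256 = 127 → 1e 7f.
Outer input = (K'⊕opad) ∥ inner = 07 03 5c 5c ∥ 1e 7f.
Outer hash (tag): even-index sum = 129 mod 256 = 129; odd-index sum = 222 mod 256 = 222 → 81 de.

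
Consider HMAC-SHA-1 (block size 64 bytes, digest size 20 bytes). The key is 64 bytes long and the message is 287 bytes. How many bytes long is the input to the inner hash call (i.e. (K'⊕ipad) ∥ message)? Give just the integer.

351

Key is 64 ≤ 64 bytes, zero-padded: |K'| = 64.
Inner input = (K'⊕ipad) ∥ m → 64 + 287 = 351 bytes.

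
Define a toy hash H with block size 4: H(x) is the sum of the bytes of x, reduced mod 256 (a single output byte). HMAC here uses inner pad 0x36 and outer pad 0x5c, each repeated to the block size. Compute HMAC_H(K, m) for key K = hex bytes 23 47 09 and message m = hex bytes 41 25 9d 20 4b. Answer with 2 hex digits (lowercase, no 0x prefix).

Key hex bytes 23 47 09 is 3 bytes ≤ B = 4; zero-pad to 4 bytes: K' = 23 47 09 00.
K' ⊕ ipad = 15 71 3f 36.  K' ⊕ opad = 7f 1b 55 5c.
Inner input = (K'⊕ipad) ∥ m = 15 71 3f 36 ∥ 41 25 9d 20 4b.
Inner hash: sum = 21+113+63+54+65+37+157+32+75 = 617; mod 256 = 105 → 69.
Outer input = (K'⊕opad) ∥ inner = 7f 1b 55 5c ∥ 69.
Outer hash (tag): sum = 127+27+85+92+105 = 436; mod 256 = 180 → b4.

b4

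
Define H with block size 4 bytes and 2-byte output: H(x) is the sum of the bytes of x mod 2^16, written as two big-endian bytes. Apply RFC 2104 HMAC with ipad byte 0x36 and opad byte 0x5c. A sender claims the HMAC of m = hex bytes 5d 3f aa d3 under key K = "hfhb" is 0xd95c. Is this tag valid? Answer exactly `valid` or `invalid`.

invalid

Key "hfhb" = 68 66 68 62 is exactly B = 4 bytes: K' = 68 66 68 62.
K' ⊕ ipad = 5e 50 5e 54; K' ⊕ opad = 34 3a 34 3e.
Inner hash: sum = 94+80+94+84+93+63+170+211 = 889 → 03 79.
Outer hash (recomputed tag): sum = 52+58+52+62+3+121 = 348 → 01 5c.
Recomputed tag = 015c; claimed = d95c → mismatch.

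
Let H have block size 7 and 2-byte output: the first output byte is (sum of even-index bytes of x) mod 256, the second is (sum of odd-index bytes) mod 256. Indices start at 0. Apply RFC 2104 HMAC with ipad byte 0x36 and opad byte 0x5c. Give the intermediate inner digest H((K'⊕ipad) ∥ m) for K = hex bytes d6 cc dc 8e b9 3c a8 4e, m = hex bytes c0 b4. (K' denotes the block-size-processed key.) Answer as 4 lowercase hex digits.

7bfe

Key hex bytes d6 cc dc 8e b9 3c a8 4e is 8 bytes > B = 7, so hash it first: H(key) = 13 e4, then zero-pad to 7 bytes: K' = 13 e4 00 00 00 00 00.
K' ⊕ ipad = 25 d2 36 36 36 36 36.
Inner input = 25 d2 36 36 36 36 36 ∥ c0 b4.
Inner hash: even-index sum = 379 mod 256 = 123; odd-index sum = 510 mod 256 = 254 → 7b fe.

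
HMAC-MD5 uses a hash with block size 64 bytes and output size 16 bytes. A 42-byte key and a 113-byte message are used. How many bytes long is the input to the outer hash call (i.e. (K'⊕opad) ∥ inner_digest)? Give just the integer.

Key is 42 ≤ 64 bytes, zero-padded: |K'| = 64.
Outer input = (K'⊕opad) ∥ H(inner) → 64 + 16 = 80 bytes.

80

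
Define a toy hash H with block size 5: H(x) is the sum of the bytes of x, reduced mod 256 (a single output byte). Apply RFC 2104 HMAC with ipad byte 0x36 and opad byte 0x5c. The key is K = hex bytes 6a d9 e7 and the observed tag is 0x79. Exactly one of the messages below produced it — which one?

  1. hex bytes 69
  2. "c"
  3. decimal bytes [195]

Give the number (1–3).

3

Key hex bytes 6a d9 e7 is 3 bytes ≤ B = 5; zero-pad to 5 bytes: K' = 6a d9 e7 00 00.
K' ⊕ ipad = 5c ef d1 36 36; K' ⊕ opad = 36 85 bb 5c 5c.
m1: inner = H(5c ef d1 36 36 69) = f1; tag = H(36 85 bb 5c 5c f1) = 1f
m2: inner = H(5c ef d1 36 36 63) = eb; tag = H(36 85 bb 5c 5c eb) = 19
m3: inner = H(5c ef d1 36 36 c3) = 4b; tag = H(36 85 bb 5c 5c 4b) = 79 ← matches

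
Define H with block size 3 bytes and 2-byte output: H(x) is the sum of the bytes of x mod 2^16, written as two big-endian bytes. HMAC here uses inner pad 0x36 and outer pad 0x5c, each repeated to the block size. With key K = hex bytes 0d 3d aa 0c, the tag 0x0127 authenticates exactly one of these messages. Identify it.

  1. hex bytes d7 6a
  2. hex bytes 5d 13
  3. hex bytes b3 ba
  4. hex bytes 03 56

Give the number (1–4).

3

Key hex bytes 0d 3d aa 0c is 4 bytes > B = 3, so hash it first: H(key) = 01 00, then zero-pad to 3 bytes: K' = 01 00 00.
K' ⊕ ipad = 37 36 36; K' ⊕ opad = 5d 5c 5c.
m1: inner = H(37 36 36 d7 6a) = 01 e4; tag = H(5d 5c 5c 01 e4) = 01fa
m2: inner = H(37 36 36 5d 13) = 01 13; tag = H(5d 5c 5c 01 13) = 0129
m3: inner = H(37 36 36 b3 ba) = 02 10; tag = H(5d 5c 5c 02 10) = 0127 ← matches
m4: inner = H(37 36 36 03 56) = 00 fc; tag = H(5d 5c 5c 00 fc) = 0211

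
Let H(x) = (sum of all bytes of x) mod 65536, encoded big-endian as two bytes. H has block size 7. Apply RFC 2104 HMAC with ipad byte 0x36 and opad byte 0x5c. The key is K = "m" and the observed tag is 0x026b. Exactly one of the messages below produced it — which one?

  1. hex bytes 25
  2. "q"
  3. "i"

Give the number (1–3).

Key "m" = 6d is 1 byte ≤ B = 7; zero-pad to 7 bytes: K' = 6d 00 00 00 00 00 00.
K' ⊕ ipad = 5b 36 36 36 36 36 36; K' ⊕ opad = 31 5c 5c 5c 5c 5c 5c.
m1: inner = H(5b 36 36 36 36 36 36 25) = 01 c4; tag = H(31 5c 5c 5c 5c 5c 5c 01 c4) = 031e
m2: inner = H(5b 36 36 36 36 36 36 71) = 02 10; tag = H(31 5c 5c 5c 5c 5c 5c 02 10) = 026b ← matches
m3: inner = H(5b 36 36 36 36 36 36 69) = 02 08; tag = H(31 5c 5c 5c 5c 5c 5c 02 08) = 0263

2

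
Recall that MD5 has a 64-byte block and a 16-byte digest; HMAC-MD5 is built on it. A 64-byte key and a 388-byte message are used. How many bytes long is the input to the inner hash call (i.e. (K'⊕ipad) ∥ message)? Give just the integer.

452

Key is 64 ≤ 64 bytes, zero-padded: |K'| = 64.
Inner input = (K'⊕ipad) ∥ m → 64 + 388 = 452 bytes.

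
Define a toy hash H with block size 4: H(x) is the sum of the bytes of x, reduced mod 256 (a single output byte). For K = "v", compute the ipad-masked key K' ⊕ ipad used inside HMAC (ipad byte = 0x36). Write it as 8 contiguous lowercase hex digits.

Key "v" = 76 is 1 byte ≤ B = 4; zero-pad to 4 bytes: K' = 76 00 00 00.
XOR each byte with 0x36: 76⊕36=40, 00⊕36=36, 00⊕36=36, 00⊕36=36.

40363636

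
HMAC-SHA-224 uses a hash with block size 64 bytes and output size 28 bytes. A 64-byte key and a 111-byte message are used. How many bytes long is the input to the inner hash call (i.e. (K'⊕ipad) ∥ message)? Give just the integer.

175

Key is 64 ≤ 64 bytes, zero-padded: |K'| = 64.
Inner input = (K'⊕ipad) ∥ m → 64 + 111 = 175 bytes.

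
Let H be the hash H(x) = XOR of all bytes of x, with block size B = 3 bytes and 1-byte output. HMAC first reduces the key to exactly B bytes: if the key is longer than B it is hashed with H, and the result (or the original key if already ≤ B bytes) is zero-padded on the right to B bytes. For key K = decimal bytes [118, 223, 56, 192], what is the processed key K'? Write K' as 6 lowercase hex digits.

510000

|K| = 4 > B = 3, so first hash the key.
H(K): XOR 76⊕df⊕38⊕c0 = 51.
Zero-pad H(K) = 51 to 3 bytes: K' = 51 00 00.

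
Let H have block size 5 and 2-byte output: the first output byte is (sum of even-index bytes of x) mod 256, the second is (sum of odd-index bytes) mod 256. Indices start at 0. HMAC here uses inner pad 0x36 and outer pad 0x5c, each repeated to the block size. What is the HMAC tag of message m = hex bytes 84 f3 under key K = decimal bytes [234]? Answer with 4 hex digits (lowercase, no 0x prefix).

5ef3

Key decimal bytes [234] = ea is 1 byte ≤ B = 5; zero-pad to 5 bytes: K' = ea 00 00 00 00.
K' ⊕ ipad = dc 36 36 36 36.  K' ⊕ opad = b6 5c 5c 5c 5c.
Inner input = (K'⊕ipad) ∥ m = dc 36 36 36 36 ∥ 84 f3.
Inner hash: even-index sum = 571 mod 256 = 59; odd-index sum = 240 mod 256 = 240 → 3b f0.
Outer input = (K'⊕opad) ∥ inner = b6 5c 5c 5c 5c ∥ 3b f0.
Outer hash (tag): even-index sum = 606 mod 256 = 94; odd-index sum = 243 mod 256 = 243 → 5e f3.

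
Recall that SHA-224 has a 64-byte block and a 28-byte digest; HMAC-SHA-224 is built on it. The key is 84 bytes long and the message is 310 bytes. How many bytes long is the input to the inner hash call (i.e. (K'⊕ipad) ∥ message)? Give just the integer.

374

Key is 84 > 64 bytes, so it is hashed to 28 bytes then zero-padded to 64: |K'| = 64.
Inner input = (K'⊕ipad) ∥ m → 64 + 310 = 374 bytes.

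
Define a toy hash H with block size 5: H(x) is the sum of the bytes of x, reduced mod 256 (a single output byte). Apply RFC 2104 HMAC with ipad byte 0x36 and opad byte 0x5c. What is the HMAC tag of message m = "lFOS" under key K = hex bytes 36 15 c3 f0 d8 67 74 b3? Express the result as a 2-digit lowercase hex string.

26

Key hex bytes 36 15 c3 f0 d8 67 74 b3 is 8 bytes > B = 5, so hash it first: H(key) = 64, then zero-pad to 5 bytes: K' = 64 00 00 00 00.
K' ⊕ ipad = 52 36 36 36 36.  K' ⊕ opad = 38 5c 5c 5c 5c.
Inner input = (K'⊕ipad) ∥ m = 52 36 36 36 36 ∥ 6c 46 4f 53.
Inner hash: sum = 82+54+54+54+54+108+70+79+83 = 638; mod 256 = 126 → 7e.
Outer input = (K'⊕opad) ∥ inner = 38 5c 5c 5c 5c ∥ 7e.
Outer hash (tag): sum = 56+92+92+92+92+126 = 550; mod 256 = 38 → 26.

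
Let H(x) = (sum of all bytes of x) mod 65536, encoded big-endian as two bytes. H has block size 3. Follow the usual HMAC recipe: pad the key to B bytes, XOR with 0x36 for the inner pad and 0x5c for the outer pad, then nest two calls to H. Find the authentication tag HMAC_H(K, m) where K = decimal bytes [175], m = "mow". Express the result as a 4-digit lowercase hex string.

Key decimal bytes [175] = af is 1 byte ≤ B = 3; zero-pad to 3 bytes: K' = af 00 00.
K' ⊕ ipad = 99 36 36.  K' ⊕ opad = f3 5c 5c.
Inner input = (K'⊕ipad) ∥ m = 99 36 36 ∥ 6d 6f 77.
Inner hash: sum = 153+54+54+109+111+119 = 600 → 02 58.
Outer input = (K'⊕opad) ∥ inner = f3 5c 5c ∥ 02 58.
Outer hash (tag): sum = 243+92+92+2+88 = 517 → 02 05.

0205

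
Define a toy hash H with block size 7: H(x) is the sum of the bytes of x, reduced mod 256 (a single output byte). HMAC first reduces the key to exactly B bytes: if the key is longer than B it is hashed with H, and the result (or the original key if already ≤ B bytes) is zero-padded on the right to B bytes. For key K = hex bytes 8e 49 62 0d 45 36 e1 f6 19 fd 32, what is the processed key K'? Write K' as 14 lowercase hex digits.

|K| = 11 > B = 7, so first hash the key.
H(K): sum = 142+73+98+13+69+54+225+246+25+253+50 = 1248; mod 256 = 224 → e0.
Zero-pad H(K) = e0 to 7 bytes: K' = e0 00 00 00 00 00 00.

e0000000000000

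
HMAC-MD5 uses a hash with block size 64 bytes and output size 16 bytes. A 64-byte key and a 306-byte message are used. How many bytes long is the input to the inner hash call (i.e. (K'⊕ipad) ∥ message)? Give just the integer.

370

Key is 64 ≤ 64 bytes, zero-padded: |K'| = 64.
Inner input = (K'⊕ipad) ∥ m → 64 + 306 = 370 bytes.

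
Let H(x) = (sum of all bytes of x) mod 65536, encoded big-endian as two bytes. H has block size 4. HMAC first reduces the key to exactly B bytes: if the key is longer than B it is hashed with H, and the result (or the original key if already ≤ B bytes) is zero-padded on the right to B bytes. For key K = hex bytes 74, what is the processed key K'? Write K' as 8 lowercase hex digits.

74000000

Key hex bytes 74 is 1 byte ≤ B = 4; zero-pad to 4 bytes: K' = 74 00 00 00.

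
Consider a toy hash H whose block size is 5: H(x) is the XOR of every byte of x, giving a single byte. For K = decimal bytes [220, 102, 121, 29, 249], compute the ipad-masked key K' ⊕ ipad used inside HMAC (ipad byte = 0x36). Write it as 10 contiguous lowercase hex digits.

Key decimal bytes [220, 102, 121, 29, 249] = dc 66 79 1d f9 is exactly B = 5 bytes: K' = dc 66 79 1d f9.
XOR each byte with 0x36: dc⊕36=ea, 66⊕36=50, 79⊕36=4f, 1d⊕36=2b, f9⊕36=cf.

ea504f2bcf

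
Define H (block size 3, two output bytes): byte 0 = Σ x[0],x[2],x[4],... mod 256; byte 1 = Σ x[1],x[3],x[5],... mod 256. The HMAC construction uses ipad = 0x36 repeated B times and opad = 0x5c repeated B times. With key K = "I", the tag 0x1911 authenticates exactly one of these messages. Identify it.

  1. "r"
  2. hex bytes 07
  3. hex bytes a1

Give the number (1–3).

Key "I" = 49 is 1 byte ≤ B = 3; zero-pad to 3 bytes: K' = 49 00 00.
K' ⊕ ipad = 7f 36 36; K' ⊕ opad = 15 5c 5c.
m1: inner = H(7f 36 36 72) = b5 a8; tag = H(15 5c 5c b5 a8) = 1911 ← matches
m2: inner = H(7f 36 36 07) = b5 3d; tag = H(15 5c 5c b5 3d) = ae11
m3: inner = H(7f 36 36 a1) = b5 d7; tag = H(15 5c 5c b5 d7) = 4811

1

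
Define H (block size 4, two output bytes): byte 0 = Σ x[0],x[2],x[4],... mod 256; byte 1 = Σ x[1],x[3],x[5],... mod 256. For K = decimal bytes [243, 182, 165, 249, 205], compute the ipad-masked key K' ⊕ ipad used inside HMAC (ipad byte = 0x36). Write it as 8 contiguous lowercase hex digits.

53993636

Key decimal bytes [243, 182, 165, 249, 205] = f3 b6 a5 f9 cd is 5 bytes > B = 4, so hash it first: H(key) = 65 af, then zero-pad to 4 bytes: K' = 65 af 00 00.
XOR each byte with 0x36: 65⊕36=53, af⊕36=99, 00⊕36=36, 00⊕36=36.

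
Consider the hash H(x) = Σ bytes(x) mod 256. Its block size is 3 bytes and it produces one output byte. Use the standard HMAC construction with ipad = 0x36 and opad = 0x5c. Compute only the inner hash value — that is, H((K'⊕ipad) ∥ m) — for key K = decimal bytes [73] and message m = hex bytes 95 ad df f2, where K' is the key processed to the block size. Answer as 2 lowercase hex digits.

Key decimal bytes [73] = 49 is 1 byte ≤ B = 3; zero-pad to 3 bytes: K' = 49 00 00.
K' ⊕ ipad = 7f 36 36.
Inner input = 7f 36 36 ∥ 95 ad df f2.
Inner hash: sum = 127+54+54+149+173+223+242 = 1022; mod 256 = 254 → fe.

fe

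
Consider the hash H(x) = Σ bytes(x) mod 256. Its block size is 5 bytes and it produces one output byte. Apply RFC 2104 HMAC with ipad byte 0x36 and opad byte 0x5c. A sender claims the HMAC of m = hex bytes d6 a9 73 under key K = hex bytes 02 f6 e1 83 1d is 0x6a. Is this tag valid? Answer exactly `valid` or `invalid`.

invalid

Key hex bytes 02 f6 e1 83 1d is exactly B = 5 bytes: K' = 02 f6 e1 83 1d.
K' ⊕ ipad = 34 c0 d7 b5 2b; K' ⊕ opad = 5e aa bd df 41.
Inner hash: sum = 52+192+215+181+43+214+169+115 = 1181; mod 256 = 157 → 9d.
Outer hash (recomputed tag): sum = 94+170+189+223+65+157 = 898; mod 256 = 130 → 82.
Recomputed tag = 82; claimed = 6a → mismatch.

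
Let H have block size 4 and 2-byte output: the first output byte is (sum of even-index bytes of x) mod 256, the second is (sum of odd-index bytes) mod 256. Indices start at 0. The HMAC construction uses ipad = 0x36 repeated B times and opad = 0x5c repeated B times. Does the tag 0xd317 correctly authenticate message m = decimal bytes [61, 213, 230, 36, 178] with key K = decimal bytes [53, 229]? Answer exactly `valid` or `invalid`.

Key decimal bytes [53, 229] = 35 e5 is 2 bytes ≤ B = 4; zero-pad to 4 bytes: K' = 35 e5 00 00.
K' ⊕ ipad = 03 d3 36 36; K' ⊕ opad = 69 b9 5c 5c.
Inner hash: even-index sum = 526 mod 256 = 14; odd-index sum = 514 mod 256 = 2 → 0e 02.
Outer hash (recomputed tag): even-index sum = 211 mod 256 = 211; odd-index sum = 279 mod 256 = 23 → d3 17.
Recomputed tag = d317; claimed = d317 → match.

valid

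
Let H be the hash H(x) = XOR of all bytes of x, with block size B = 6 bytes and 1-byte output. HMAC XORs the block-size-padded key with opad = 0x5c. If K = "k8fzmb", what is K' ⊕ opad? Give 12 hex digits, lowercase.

37643a26313e

Key "k8fzmb" = 6b 38 66 7a 6d 62 is exactly B = 6 bytes: K' = 6b 38 66 7a 6d 62.
XOR each byte with 0x5c: 6b⊕5c=37, 38⊕5c=64, 66⊕5c=3a, 7a⊕5c=26, 6d⊕5c=31, 62⊕5c=3e.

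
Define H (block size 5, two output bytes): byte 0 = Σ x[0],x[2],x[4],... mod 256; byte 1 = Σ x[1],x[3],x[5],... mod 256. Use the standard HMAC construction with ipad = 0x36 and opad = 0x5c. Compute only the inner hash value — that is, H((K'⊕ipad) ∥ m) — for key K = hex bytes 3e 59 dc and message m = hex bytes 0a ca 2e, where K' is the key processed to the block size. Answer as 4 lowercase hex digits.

f2dd

Key hex bytes 3e 59 dc is 3 bytes ≤ B = 5; zero-pad to 5 bytes: K' = 3e 59 dc 00 00.
K' ⊕ ipad = 08 6f ea 36 36.
Inner input = 08 6f ea 36 36 ∥ 0a ca 2e.
Inner hash: even-index sum = 498 mod 256 = 242; odd-index sum = 221 mod 256 = 221 → f2 dd.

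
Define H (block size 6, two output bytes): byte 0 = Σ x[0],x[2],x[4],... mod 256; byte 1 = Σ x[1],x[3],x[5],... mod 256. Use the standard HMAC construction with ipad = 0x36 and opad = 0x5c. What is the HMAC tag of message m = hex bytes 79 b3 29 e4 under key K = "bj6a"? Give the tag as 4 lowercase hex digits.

Key "bj6a" = 62 6a 36 61 is 4 bytes ≤ B = 6; zero-pad to 6 bytes: K' = 62 6a 36 61 00 00.
K' ⊕ ipad = 54 5c 00 57 36 36.  K' ⊕ opad = 3e 36 6a 3d 5c 5c.
Inner input = (K'⊕ipad) ∥ m = 54 5c 00 57 36 36 ∥ 79 b3 29 e4.
Inner hash: even-index sum = 300 mod 256 = 44; odd-index sum = 640 mod 256 = 128 → 2c 80.
Outer input = (K'⊕opad) ∥ inner = 3e 36 6a 3d 5c 5c ∥ 2c 80.
Outer hash (tag): even-index sum = 304 mod 256 = 48; odd-index sum = 335 mod 256 = 79 → 30 4f.

304f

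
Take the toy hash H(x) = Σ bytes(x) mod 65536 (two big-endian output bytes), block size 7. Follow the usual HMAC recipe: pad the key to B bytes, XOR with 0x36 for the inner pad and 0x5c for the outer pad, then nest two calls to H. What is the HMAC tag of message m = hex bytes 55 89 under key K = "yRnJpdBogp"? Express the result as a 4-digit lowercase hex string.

02bb

Key "yRnJpdBogp" = 79 52 6e 4a 70 64 42 6f 67 70 is 10 bytes > B = 7, so hash it first: H(key) = 03 df, then zero-pad to 7 bytes: K' = 03 df 00 00 00 00 00.
K' ⊕ ipad = 35 e9 36 36 36 36 36.  K' ⊕ opad = 5f 83 5c 5c 5c 5c 5c.
Inner input = (K'⊕ipad) ∥ m = 35 e9 36 36 36 36 36 ∥ 55 89.
Inner hash: sum = 53+233+54+54+54+54+54+85+137 = 778 → 03 0a.
Outer input = (K'⊕opad) ∥ inner = 5f 83 5c 5c 5c 5c 5c ∥ 03 0a.
Outer hash (tag): sum = 95+131+92+92+92+92+92+3+10 = 699 → 02 bb.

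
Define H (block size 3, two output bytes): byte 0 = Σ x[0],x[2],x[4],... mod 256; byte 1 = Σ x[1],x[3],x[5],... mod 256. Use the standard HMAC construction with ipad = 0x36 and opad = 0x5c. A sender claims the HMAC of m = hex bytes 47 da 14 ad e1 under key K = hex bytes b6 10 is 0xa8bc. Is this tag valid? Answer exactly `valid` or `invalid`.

Key hex bytes b6 10 is 2 bytes ≤ B = 3; zero-pad to 3 bytes: K' = b6 10 00.
K' ⊕ ipad = 80 26 36; K' ⊕ opad = ea 4c 5c.
Inner hash: even-index sum = 573 mod 256 = 61; odd-index sum = 354 mod 256 = 98 → 3d 62.
Outer hash (recomputed tag): even-index sum = 424 mod 256 = 168; odd-index sum = 137 mod 256 = 137 → a8 89.
Recomputed tag = a889; claimed = a8bc → mismatch.

invalid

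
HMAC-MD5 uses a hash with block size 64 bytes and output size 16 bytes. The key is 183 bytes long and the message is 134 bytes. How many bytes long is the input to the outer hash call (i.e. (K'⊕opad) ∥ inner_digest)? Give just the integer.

Key is 183 > 64 bytes, so it is hashed to 16 bytes then zero-padded to 64: |K'| = 64.
Outer input = (K'⊕opad) ∥ H(inner) → 64 + 16 = 80 bytes.

80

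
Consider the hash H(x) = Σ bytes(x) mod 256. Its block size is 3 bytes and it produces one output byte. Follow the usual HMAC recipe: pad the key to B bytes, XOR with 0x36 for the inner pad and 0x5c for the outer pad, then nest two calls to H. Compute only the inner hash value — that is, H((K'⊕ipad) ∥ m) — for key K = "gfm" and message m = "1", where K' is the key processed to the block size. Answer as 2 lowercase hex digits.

2d

Key "gfm" = 67 66 6d is exactly B = 3 bytes: K' = 67 66 6d.
K' ⊕ ipad = 51 50 5b.
Inner input = 51 50 5b ∥ 31.
Inner hash: sum = 81+80+91+49 = 301; mod 256 = 45 → 2d.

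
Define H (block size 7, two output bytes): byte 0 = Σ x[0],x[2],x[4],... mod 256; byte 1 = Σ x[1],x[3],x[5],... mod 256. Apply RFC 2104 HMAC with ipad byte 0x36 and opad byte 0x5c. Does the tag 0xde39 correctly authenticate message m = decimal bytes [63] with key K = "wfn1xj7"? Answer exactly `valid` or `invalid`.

invalid

Key "wfn1xj7" = 77 66 6e 31 78 6a 37 is exactly B = 7 bytes: K' = 77 66 6e 31 78 6a 37.
K' ⊕ ipad = 41 50 58 07 4e 5c 01; K' ⊕ opad = 2b 3a 32 6d 24 36 6b.
Inner hash: even-index sum = 232 mod 256 = 232; odd-index sum = 242 mod 256 = 242 → e8 f2.
Outer hash (recomputed tag): even-index sum = 478 mod 256 = 222; odd-index sum = 453 mod 256 = 197 → de c5.
Recomputed tag = dec5; claimed = de39 → mismatch.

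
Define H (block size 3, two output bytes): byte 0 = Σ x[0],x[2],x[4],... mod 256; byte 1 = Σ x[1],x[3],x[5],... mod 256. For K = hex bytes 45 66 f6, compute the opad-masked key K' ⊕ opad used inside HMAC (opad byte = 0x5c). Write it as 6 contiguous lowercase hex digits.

Key hex bytes 45 66 f6 is exactly B = 3 bytes: K' = 45 66 f6.
XOR each byte with 0x5c: 45⊕5c=19, 66⊕5c=3a, f6⊕5c=aa.

193aaa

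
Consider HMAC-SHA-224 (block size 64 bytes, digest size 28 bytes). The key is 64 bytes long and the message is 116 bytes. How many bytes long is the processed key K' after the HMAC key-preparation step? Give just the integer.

64

Key is 64 ≤ 64 bytes, zero-padded: |K'| = 64.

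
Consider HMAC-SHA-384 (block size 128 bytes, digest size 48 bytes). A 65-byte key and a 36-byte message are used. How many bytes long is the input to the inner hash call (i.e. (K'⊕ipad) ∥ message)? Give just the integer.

164

Key is 65 ≤ 128 bytes, zero-padded: |K'| = 128.
Inner input = (K'⊕ipad) ∥ m → 128 + 36 = 164 bytes.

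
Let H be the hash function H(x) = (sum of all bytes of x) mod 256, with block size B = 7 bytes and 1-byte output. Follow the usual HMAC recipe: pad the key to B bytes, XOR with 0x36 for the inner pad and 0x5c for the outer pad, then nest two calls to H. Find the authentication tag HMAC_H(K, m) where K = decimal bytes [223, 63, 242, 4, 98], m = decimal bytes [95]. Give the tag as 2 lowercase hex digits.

Key decimal bytes [223, 63, 242, 4, 98] = df 3f f2 04 62 is 5 bytes ≤ B = 7; zero-pad to 7 bytes: K' = df 3f f2 04 62 00 00.
K' ⊕ ipad = e9 09 c4 32 54 36 36.  K' ⊕ opad = 83 63 ae 58 3e 5c 5c.
Inner input = (K'⊕ipad) ∥ m = e9 09 c4 32 54 36 36 ∥ 5f.
Inner hash: sum = 233+9+196+50+84+54+54+95 = 775; mod 256 = 7 → 07.
Outer input = (K'⊕opad) ∥ inner = 83 63 ae 58 3e 5c 5c ∥ 07.
Outer hash (tag): sum = 131+99+174+88+62+92+92+7 = 745; mod 256 = 233 → e9.

e9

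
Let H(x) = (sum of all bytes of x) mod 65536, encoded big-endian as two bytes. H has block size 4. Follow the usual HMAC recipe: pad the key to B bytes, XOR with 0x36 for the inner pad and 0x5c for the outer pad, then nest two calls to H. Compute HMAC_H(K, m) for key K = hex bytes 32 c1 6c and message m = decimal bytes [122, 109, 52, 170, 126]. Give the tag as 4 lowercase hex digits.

0268

Key hex bytes 32 c1 6c is 3 bytes ≤ B = 4; zero-pad to 4 bytes: K' = 32 c1 6c 00.
K' ⊕ ipad = 04 f7 5a 36.  K' ⊕ opad = 6e 9d 30 5c.
Inner input = (K'⊕ipad) ∥ m = 04 f7 5a 36 ∥ 7a 6d 34 aa 7e.
Inner hash: sum = 4+247+90+54+122+109+52+170+126 = 974 → 03 ce.
Outer input = (K'⊕opad) ∥ inner = 6e 9d 30 5c ∥ 03 ce.
Outer hash (tag): sum = 110+157+48+92+3+206 = 616 → 02 68.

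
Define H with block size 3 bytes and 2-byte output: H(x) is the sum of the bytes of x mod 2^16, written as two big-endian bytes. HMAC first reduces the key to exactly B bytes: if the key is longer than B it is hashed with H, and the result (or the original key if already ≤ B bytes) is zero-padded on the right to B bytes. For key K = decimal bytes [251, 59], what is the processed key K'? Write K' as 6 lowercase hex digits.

fb3b00

Key decimal bytes [251, 59] = fb 3b is 2 bytes ≤ B = 3; zero-pad to 3 bytes: K' = fb 3b 00.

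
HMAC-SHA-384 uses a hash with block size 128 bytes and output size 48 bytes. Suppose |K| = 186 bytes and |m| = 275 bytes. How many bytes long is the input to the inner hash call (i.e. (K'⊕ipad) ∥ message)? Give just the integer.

403

Key is 186 > 128 bytes, so it is hashed to 48 bytes then zero-padded to 128: |K'| = 128.
Inner input = (K'⊕ipad) ∥ m → 128 + 275 = 403 bytes.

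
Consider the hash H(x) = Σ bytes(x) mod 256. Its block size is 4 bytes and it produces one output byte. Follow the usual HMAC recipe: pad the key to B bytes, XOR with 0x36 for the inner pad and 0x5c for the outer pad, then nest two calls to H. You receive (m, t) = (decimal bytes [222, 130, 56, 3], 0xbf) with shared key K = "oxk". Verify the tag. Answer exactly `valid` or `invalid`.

Key "oxk" = 6f 78 6b is 3 bytes ≤ B = 4; zero-pad to 4 bytes: K' = 6f 78 6b 00.
K' ⊕ ipad = 59 4e 5d 36; K' ⊕ opad = 33 24 37 5c.
Inner hash: sum = 89+78+93+54+222+130+56+3 = 725; mod 256 = 213 → d5.
Outer hash (recomputed tag): sum = 51+36+55+92+213 = 447; mod 256 = 191 → bf.
Recomputed tag = bf; claimed = bf → match.

valid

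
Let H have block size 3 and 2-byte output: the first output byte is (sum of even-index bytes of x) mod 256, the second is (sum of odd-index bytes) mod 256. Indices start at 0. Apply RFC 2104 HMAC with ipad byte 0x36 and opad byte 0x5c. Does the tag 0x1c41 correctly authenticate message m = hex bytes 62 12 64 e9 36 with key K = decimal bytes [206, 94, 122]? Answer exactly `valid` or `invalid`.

Key decimal bytes [206, 94, 122] = ce 5e 7a is exactly B = 3 bytes: K' = ce 5e 7a.
K' ⊕ ipad = f8 68 4c; K' ⊕ opad = 92 02 26.
Inner hash: even-index sum = 575 mod 256 = 63; odd-index sum = 356 mod 256 = 100 → 3f 64.
Outer hash (recomputed tag): even-index sum = 284 mod 256 = 28; odd-index sum = 65 mod 256 = 65 → 1c 41.
Recomputed tag = 1c41; claimed = 1c41 → match.

valid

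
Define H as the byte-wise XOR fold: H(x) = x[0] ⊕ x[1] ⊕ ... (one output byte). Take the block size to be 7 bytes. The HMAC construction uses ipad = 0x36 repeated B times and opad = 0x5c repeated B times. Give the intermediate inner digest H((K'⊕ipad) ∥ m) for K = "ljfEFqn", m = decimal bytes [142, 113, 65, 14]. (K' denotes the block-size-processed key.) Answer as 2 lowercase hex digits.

Key "ljfEFqn" = 6c 6a 66 45 46 71 6e is exactly B = 7 bytes: K' = 6c 6a 66 45 46 71 6e.
K' ⊕ ipad = 5a 5c 50 73 70 47 58.
Inner input = 5a 5c 50 73 70 47 58 ∥ 8e 71 41 0e.
Inner hash: XOR 5a⊕5c⊕50⊕73⊕70⊕47⊕58⊕8e⊕71⊕41⊕0e = fa.

fa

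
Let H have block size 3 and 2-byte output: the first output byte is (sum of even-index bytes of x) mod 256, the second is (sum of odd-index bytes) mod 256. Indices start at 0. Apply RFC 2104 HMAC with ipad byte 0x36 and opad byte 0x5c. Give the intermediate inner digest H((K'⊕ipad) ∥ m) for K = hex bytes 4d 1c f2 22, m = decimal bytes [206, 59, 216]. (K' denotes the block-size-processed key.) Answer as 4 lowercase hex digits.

7aae

Key hex bytes 4d 1c f2 22 is 4 bytes > B = 3, so hash it first: H(key) = 3f 3e, then zero-pad to 3 bytes: K' = 3f 3e 00.
K' ⊕ ipad = 09 08 36.
Inner input = 09 08 36 ∥ ce 3b d8.
Inner hash: even-index sum = 122 mod 256 = 122; odd-index sum = 430 mod 256 = 174 → 7a ae.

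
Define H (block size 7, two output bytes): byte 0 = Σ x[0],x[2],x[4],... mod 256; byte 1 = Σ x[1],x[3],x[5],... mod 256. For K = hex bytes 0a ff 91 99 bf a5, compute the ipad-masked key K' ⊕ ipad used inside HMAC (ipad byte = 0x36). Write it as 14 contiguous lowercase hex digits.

3cc9a7af899336

Key hex bytes 0a ff 91 99 bf a5 is 6 bytes ≤ B = 7; zero-pad to 7 bytes: K' = 0a ff 91 99 bf a5 00.
XOR each byte with 0x36: 0a⊕36=3c, ff⊕36=c9, 91⊕36=a7, 99⊕36=af, bf⊕36=89, a5⊕36=93, 00⊕36=36.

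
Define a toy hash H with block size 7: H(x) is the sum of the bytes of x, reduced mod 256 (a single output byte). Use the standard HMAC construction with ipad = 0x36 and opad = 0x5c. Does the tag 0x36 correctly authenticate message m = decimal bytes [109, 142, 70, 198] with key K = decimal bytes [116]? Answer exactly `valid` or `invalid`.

invalid

Key decimal bytes [116] = 74 is 1 byte ≤ B = 7; zero-pad to 7 bytes: K' = 74 00 00 00 00 00 00.
K' ⊕ ipad = 42 36 36 36 36 36 36; K' ⊕ opad = 28 5c 5c 5c 5c 5c 5c.
Inner hash: sum = 66+54+54+54+54+54+54+109+142+70+198 = 909; mod 256 = 141 → 8d.
Outer hash (recomputed tag): sum = 40+92+92+92+92+92+92+141 = 733; mod 256 = 221 → dd.
Recomputed tag = dd; claimed = 36 → mismatch.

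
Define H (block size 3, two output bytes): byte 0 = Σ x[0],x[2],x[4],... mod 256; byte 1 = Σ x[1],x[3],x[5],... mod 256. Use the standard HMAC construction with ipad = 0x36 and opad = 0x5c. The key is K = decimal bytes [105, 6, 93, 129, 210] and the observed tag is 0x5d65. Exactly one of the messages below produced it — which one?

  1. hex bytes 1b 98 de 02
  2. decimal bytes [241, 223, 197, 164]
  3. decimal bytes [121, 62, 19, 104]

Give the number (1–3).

3

Key decimal bytes [105, 6, 93, 129, 210] = 69 06 5d 81 d2 is 5 bytes > B = 3, so hash it first: H(key) = 98 87, then zero-pad to 3 bytes: K' = 98 87 00.
K' ⊕ ipad = ae b1 36; K' ⊕ opad = c4 db 5c.
m1: inner = H(ae b1 36 1b 98 de 02) = 7e aa; tag = H(c4 db 5c 7e aa) = ca59
m2: inner = H(ae b1 36 f1 df c5 a4) = 67 67; tag = H(c4 db 5c 67 67) = 8742
m3: inner = H(ae b1 36 79 3e 13 68) = 8a 3d; tag = H(c4 db 5c 8a 3d) = 5d65 ← matches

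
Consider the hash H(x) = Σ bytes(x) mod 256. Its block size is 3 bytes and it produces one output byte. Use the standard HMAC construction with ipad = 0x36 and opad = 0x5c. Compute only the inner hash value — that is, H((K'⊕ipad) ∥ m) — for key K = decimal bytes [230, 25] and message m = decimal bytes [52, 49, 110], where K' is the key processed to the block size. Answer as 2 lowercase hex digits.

08

Key decimal bytes [230, 25] = e6 19 is 2 bytes ≤ B = 3; zero-pad to 3 bytes: K' = e6 19 00.
K' ⊕ ipad = d0 2f 36.
Inner input = d0 2f 36 ∥ 34 31 6e.
Inner hash: sum = 208+47+54+52+49+110 = 520; mod 256 = 8 → 08.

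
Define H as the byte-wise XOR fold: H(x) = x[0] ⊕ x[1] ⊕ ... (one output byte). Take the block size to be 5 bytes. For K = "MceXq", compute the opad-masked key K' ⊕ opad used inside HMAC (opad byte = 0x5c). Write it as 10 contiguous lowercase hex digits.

Key "MceXq" = 4d 63 65 58 71 is exactly B = 5 bytes: K' = 4d 63 65 58 71.
XOR each byte with 0x5c: 4d⊕5c=11, 63⊕5c=3f, 65⊕5c=39, 58⊕5c=04, 71⊕5c=2d.

113f39042d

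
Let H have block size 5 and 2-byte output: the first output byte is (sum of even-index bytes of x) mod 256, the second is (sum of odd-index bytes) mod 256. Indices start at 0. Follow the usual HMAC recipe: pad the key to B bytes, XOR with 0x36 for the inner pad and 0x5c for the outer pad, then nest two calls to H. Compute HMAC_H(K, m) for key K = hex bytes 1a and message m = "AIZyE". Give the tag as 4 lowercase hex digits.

Key hex bytes 1a is 1 byte ≤ B = 5; zero-pad to 5 bytes: K' = 1a 00 00 00 00.
K' ⊕ ipad = 2c 36 36 36 36.  K' ⊕ opad = 46 5c 5c 5c 5c.
Inner input = (K'⊕ipad) ∥ m = 2c 36 36 36 36 ∥ 41 49 5a 79 45.
Inner hash: even-index sum = 346 mod 256 = 90; odd-index sum = 332 mod 256 = 76 → 5a 4c.
Outer input = (K'⊕opad) ∥ inner = 46 5c 5c 5c 5c ∥ 5a 4c.
Outer hash (tag): even-index sum = 330 mod 256 = 74; odd-index sum = 274 mod 256 = 18 → 4a 12.

4a12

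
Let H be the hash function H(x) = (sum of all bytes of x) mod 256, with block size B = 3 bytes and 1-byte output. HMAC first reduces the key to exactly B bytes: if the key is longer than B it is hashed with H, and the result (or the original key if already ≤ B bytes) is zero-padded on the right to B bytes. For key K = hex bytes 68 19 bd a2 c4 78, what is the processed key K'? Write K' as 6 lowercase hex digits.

1c0000

|K| = 6 > B = 3, so first hash the key.
H(K): sum = 104+25+189+162+196+120 = 796; mod 256 = 28 → 1c.
Zero-pad H(K) = 1c to 3 bytes: K' = 1c 00 00.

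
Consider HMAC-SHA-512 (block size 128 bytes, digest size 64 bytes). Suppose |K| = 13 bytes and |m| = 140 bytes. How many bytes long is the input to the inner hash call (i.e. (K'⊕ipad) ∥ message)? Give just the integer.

Key is 13 ≤ 128 bytes, zero-padded: |K'| = 128.
Inner input = (K'⊕ipad) ∥ m → 128 + 140 = 268 bytes.

268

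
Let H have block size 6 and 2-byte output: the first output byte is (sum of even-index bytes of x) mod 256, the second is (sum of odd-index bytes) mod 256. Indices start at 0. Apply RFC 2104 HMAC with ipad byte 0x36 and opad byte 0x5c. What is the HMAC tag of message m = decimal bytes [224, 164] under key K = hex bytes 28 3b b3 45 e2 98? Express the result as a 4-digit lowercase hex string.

Key hex bytes 28 3b b3 45 e2 98 is exactly B = 6 bytes: K' = 28 3b b3 45 e2 98.
K' ⊕ ipad = 1e 0d 85 73 d4 ae.  K' ⊕ opad = 74 67 ef 19 be c4.
Inner input = (K'⊕ipad) ∥ m = 1e 0d 85 73 d4 ae ∥ e0 a4.
Inner hash: even-index sum = 599 mod 256 = 87; odd-index sum = 466 mod 256 = 210 → 57 d2.
Outer input = (K'⊕opad) ∥ inner = 74 67 ef 19 be c4 ∥ 57 d2.
Outer hash (tag): even-index sum = 632 mod 256 = 120; odd-index sum = 534 mod 256 = 22 → 78 16.

7816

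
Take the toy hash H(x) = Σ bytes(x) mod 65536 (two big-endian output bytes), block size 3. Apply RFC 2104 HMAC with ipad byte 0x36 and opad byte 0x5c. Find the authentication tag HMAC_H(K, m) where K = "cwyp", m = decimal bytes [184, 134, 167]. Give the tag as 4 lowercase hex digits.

Key "cwyp" = 63 77 79 70 is 4 bytes > B = 3, so hash it first: H(key) = 01 c3, then zero-pad to 3 bytes: K' = 01 c3 00.
K' ⊕ ipad = 37 f5 36.  K' ⊕ opad = 5d 9f 5c.
Inner input = (K'⊕ipad) ∥ m = 37 f5 36 ∥ b8 86 a7.
Inner hash: sum = 55+245+54+184+134+167 = 839 → 03 47.
Outer input = (K'⊕opad) ∥ inner = 5d 9f 5c ∥ 03 47.
Outer hash (tag): sum = 93+159+92+3+71 = 418 → 01 a2.

01a2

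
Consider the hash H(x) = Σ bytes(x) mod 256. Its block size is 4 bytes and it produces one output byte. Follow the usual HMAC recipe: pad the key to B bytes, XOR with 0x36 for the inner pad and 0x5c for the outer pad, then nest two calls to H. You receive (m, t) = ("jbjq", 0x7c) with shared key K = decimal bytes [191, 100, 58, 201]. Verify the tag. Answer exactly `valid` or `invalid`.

Key decimal bytes [191, 100, 58, 201] = bf 64 3a c9 is exactly B = 4 bytes: K' = bf 64 3a c9.
K' ⊕ ipad = 89 52 0c ff; K' ⊕ opad = e3 38 66 95.
Inner hash: sum = 137+82+12+255+106+98+106+113 = 909; mod 256 = 141 → 8d.
Outer hash (recomputed tag): sum = 227+56+102+149+141 = 675; mod 256 = 163 → a3.
Recomputed tag = a3; claimed = 7c → mismatch.

invalid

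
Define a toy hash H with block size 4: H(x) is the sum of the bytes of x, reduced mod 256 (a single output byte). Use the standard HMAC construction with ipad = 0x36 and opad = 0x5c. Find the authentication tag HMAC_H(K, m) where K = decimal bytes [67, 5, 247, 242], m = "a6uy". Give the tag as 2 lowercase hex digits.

83

Key decimal bytes [67, 5, 247, 242] = 43 05 f7 f2 is exactly B = 4 bytes: K' = 43 05 f7 f2.
K' ⊕ ipad = 75 33 c1 c4.  K' ⊕ opad = 1f 59 ab ae.
Inner input = (K'⊕ipad) ∥ m = 75 33 c1 c4 ∥ 61 36 75 79.
Inner hash: sum = 117+51+193+196+97+54+117+121 = 946; mod 256 = 178 → b2.
Outer input = (K'⊕opad) ∥ inner = 1f 59 ab ae ∥ b2.
Outer hash (tag): sum = 31+89+171+174+178 = 643; mod 256 = 131 → 83.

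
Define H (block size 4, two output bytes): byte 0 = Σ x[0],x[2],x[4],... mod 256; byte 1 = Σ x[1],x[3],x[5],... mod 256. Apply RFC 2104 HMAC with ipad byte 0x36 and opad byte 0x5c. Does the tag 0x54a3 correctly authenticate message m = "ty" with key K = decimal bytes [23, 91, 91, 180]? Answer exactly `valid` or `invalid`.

Key decimal bytes [23, 91, 91, 180] = 17 5b 5b b4 is exactly B = 4 bytes: K' = 17 5b 5b b4.
K' ⊕ ipad = 21 6d 6d 82; K' ⊕ opad = 4b 07 07 e8.
Inner hash: even-index sum = 258 mod 256 = 2; odd-index sum = 360 mod 256 = 104 → 02 68.
Outer hash (recomputed tag): even-index sum = 84 mod 256 = 84; odd-index sum = 343 mod 256 = 87 → 54 57.
Recomputed tag = 5457; claimed = 54a3 → mismatch.

invalid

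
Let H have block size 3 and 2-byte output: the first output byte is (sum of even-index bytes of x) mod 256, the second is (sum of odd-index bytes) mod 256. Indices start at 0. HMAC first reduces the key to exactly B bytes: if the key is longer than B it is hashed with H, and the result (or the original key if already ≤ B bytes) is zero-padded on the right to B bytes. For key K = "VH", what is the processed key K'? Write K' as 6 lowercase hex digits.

564800

Key "VH" = 56 48 is 2 bytes ≤ B = 3; zero-pad to 3 bytes: K' = 56 48 00.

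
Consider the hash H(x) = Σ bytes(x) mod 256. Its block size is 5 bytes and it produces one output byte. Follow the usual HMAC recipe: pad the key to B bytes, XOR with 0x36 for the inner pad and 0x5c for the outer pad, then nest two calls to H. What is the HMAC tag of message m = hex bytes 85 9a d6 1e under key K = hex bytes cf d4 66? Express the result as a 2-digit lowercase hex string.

Key hex bytes cf d4 66 is 3 bytes ≤ B = 5; zero-pad to 5 bytes: K' = cf d4 66 00 00.
K' ⊕ ipad = f9 e2 50 36 36.  K' ⊕ opad = 93 88 3a 5c 5c.
Inner input = (K'⊕ipad) ∥ m = f9 e2 50 36 36 ∥ 85 9a d6 1e.
Inner hash: sum = 249+226+80+54+54+133+154+214+30 = 1194; mod 256 = 170 → aa.
Outer input = (K'⊕opad) ∥ inner = 93 88 3a 5c 5c ∥ aa.
Outer hash (tag): sum = 147+136+58+92+92+170 = 695; mod 256 = 183 → b7.

b7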